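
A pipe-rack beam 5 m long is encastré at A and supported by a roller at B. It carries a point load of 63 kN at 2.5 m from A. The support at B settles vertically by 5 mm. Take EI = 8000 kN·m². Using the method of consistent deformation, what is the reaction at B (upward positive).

Remove the prop at B; the released (primary) structure is a cantilever built in at A.
Downward deflection at the released point B due to the loads:
  point load 63 at a = 2.5: Pa²(3L − a)/(6EI) = 820.3/EI
Flexibility coefficient — unit upward force at B: δ_{BB} = L³/(3EI) = 41.67/EI.
With EI = 8000 kN·m²: δ_0 = 0.10254 m and δ_{BB} = 0.005208 m/kN.
Compatibility — the beam at B must follow the support down by 0.005 m: δ_0 − R_B·δ_{BB} = 0.005, so R_B = (0.10254 − 0.005)/0.005208 = 18.73 kN.

R_B = 18.73 kN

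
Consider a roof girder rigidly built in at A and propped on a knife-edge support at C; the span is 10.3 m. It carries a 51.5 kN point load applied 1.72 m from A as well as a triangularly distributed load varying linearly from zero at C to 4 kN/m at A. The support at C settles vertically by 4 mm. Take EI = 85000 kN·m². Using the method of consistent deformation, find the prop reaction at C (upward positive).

R_C = 5.221 kN

Remove the prop at C; the released (primary) structure is a cantilever built in at A.
Deflection at C on the released cantilever, summing each load's contribution:
  point load 51.5 at a = 1.72: Pa²(3L − a)/(6EI) = 741/EI
  triangular load, peak 4 at the fixed end: w₀L⁴/(30EI) = 1501/EI
  δ_0 = 2242/EI
Tip deflection under a unit load at C: L³/(3EI) = 364.2/EI.
With EI = 85000 kN·m²: δ_0 = 0.026372 m and δ_{CC} = 0.004285 m/kN.
Compatibility — the beam at C must follow the support down by 0.004 m: δ_0 − R_C·δ_{CC} = 0.004, so R_C = (0.026372 − 0.004)/0.004285 = 5.221 kN.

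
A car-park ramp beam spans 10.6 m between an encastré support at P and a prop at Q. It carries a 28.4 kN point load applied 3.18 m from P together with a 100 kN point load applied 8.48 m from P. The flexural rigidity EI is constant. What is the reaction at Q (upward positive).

Choose R_Q as the redundant. The primary structure is the cantilever fixed at P.
Free-end deflection of the primary structure under the applied loading (downward +):
  point load 28.4 at a = 3.18: Pa²(3L − a)/(6EI) = 1370/EI
  point load 100 at a = 8.48: Pa²(3L − a)/(6EI) = 27949/EI
  δ_0 = 29319/EI
Tip deflection under a unit load at Q: L³/(3EI) = 397/EI.
Compatibility at Q: δ_0 − R_Q·δ_{QQ} = 0, so R_Q = 29319/397 = 73.85 kN.

R_Q = 73.85 kN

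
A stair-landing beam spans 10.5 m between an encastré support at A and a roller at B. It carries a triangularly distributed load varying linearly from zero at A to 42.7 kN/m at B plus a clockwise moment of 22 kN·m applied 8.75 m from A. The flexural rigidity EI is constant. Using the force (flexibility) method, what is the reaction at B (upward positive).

R_B = 126.4 kN

Release the roller at B. Primary structure: cantilever fixed at A.
Primary-structure tip deflection at B by superposition:
  triangular load, peak 42.7 at the free end: 11w₀L⁴/(120EI) = 47577/EI
  clockwise couple 22 at a = 8.75: M₀a(2L − a)/(2EI) = 1179/EI
  δ_0 = 48756/EI
Flexibility coefficient — unit upward force at B: δ_{BB} = L³/(3EI) = 385.9/EI.
Compatibility at B: δ_0 − R_B·δ_{BB} = 0, so R_B = 48756/385.9 = 126.4 kN.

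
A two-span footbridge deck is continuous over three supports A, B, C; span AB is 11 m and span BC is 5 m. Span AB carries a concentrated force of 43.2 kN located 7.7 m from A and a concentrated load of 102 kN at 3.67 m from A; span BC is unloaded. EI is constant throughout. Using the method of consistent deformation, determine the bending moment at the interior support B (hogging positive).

Take M_B as the redundant. Released structure: two simple spans AB and BC with a hinge at B.
Rotations at B on the released spans (each span's end-slope, ×1/EI):
  span AB: point load 43.2 at a = 7.7: Pab(L + a)/(6LEI) = 311/EI
  span AB: point load 102 at a = 3.67: Pab(L + a)/(6LEI) = 609.9/EI
  relative rotation θ_0 = (920.9 + 0)/EI = 920.9/EI
A unit hogging moment at B produces rotation L₁/(3EI) + L₂/(3EI) = 5.333/EI.
Compatibility: M_B·(L₁+L₂)/(3EI) = θ_0, giving M_B = 172.7 kN·m (hogging).

M_B = 172.7 kN·m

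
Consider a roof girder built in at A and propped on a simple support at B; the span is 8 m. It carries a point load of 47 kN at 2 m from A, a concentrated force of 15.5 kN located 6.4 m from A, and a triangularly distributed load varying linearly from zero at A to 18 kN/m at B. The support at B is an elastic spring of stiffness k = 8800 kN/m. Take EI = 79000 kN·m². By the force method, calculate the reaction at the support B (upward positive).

R_B = 51.83 kN

Remove the prop at B; the released (primary) structure is a cantilever built in at A.
Free-end deflection of the primary structure under the applied loading (downward +):
  point load 47 at a = 2: Pa²(3L − a)/(6EI) = 689.3/EI
  point load 15.5 at a = 6.4: Pa²(3L − a)/(6EI) = 1862/EI
  triangular load, peak 18 at the free end: 11w₀L⁴/(120EI) = 6758/EI
  δ_0 = 9310/EI
Flexibility coefficient — unit upward force at B: δ_{BB} = L³/(3EI) = 170.7/EI.
With EI = 79000 kN·m²: δ_0 = 0.11785 m and δ_{BB} = 0.00216 m/kN.
Compatibility — the spring shortens by R_B/k under the reaction it provides: δ_0 − R_B·δ_{BB} = R_B/k. With 1/k = 0.000114 m/kN, R_B = δ_0 / (δ_{BB} + 1/k) = 0.11785 / (0.00216 + 0.000114) = 51.83 kN.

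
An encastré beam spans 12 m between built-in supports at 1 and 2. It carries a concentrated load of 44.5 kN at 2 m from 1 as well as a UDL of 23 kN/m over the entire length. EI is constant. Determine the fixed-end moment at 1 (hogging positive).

M_1 = 337.8 kN·m

Release both end moments; the primary structure is a simply-supported span 12 with redundants M_1 and M_2.
End rotations of the released simple span under the applied load (×1/EI):
  at 1: point load 44.5 at a = 2: Pab(L + b)/(6LEI) = 271.9/EI
  at 2: point load 44.5 at a = 2: Pab(L + a)/(6LEI) = 173.1/EI
  at 1: UDL 23: wL³/(24EI) = 1656/EI
  at 2: UDL 23: wL³/(24EI) = 1656/EI
  θ_10 = 1928/EI,  θ_20 = 1829/EI
Flexibility coefficients: a unit moment at one end gives L/(3EI) there and L/(6EI) at the far end, so f₁₁ = f₂₂ = 4/EI and f₁₂ = f₂₁ = 2/EI.
Compatibility — zero rotation at each built-in end:
  4 M_1 + 2 M_2 = 1928
  2 M_1 + 4 M_2 = 1829
Solving the pair gives M_1 = 337.8 kN·m and M_2 = 288.4 kN·m (hogging).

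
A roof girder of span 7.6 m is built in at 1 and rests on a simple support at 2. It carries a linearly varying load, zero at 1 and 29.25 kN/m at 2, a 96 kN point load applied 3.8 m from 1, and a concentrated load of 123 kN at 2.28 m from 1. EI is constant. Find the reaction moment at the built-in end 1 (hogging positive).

Take the reaction at 2 as the redundant and release it; the primary structure is a cantilever fixed at 1.
Free-end deflection of the primary structure under the applied loading (downward +):
  triangular load, peak 29.25 at the free end: 11w₀L⁴/(120EI) = 8945/EI
  point load 96 at a = 3.8: Pa²(3L − a)/(6EI) = 4390/EI
  point load 123 at a = 2.28: Pa²(3L − a)/(6EI) = 2187/EI
  δ_0 = 15522/EI
Tip deflection under a unit load at 2: L³/(3EI) = 146.3/EI.
Compatibility at 2: δ_0 − R_2·δ_{22} = 0, so R_2 = 15522/146.3 = 106.1 kN.
Moment equilibrium about 1: M_1 = Σ(load moments about 1) − R_2·L = 1208 − 106.1×7.6 = 402.2 kN·m.

M_1 = 402.2 kN·m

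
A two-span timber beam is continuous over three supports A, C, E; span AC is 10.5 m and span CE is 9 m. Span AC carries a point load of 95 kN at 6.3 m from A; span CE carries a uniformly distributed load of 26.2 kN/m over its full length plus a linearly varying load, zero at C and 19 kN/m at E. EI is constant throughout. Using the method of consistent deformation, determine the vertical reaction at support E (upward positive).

R_E = 145.2 kN

Take M_C as the redundant. Released structure: two simple spans AC and CE with a hinge at C.
Discontinuity in slope at C on the released structure — sum the simple-span end rotations:
  span AC: point load 95 at a = 6.3: Pab(L + a)/(6LEI) = 670.3/EI
  span CE: UDL 26.2: wL³/(24EI) = 795.8/EI
  span CE: triangular load, peak 19: 7w₀L³/(360EI) = 269.3/EI
  relative rotation θ_0 = (670.3 + 1065)/EI = 1735/EI
A unit hogging moment at C produces rotation L₁/(3EI) + L₂/(3EI) = 6.5/EI.
Slope continuity at C: θ_0 = M_C·6.5/EI, so M_C = 1735/6.5 = 267 kN·m (hogging).
Span CE, ΣM about E: R_C^{CE}·9 = 1318 + 267, so R_C^{CE} = 176.1 kN and R_E = 321.3 − 176.1 = 145.2 kN.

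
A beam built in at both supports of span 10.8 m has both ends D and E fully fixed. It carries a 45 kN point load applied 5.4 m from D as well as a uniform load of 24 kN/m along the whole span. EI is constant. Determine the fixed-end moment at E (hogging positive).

Take the two fixed-end moments M_D, M_E as redundants; the released structure is the simple span DE.
Simple-span end rotations at D and E under the given loads:
  at D: point load 45 at a = 5.4: Pab(L + b)/(6LEI) = 328.1/EI
  at E: point load 45 at a = 5.4: Pab(L + a)/(6LEI) = 328.1/EI
  at D: UDL 24: wL³/(24EI) = 1260/EI
  at E: UDL 24: wL³/(24EI) = 1260/EI
  θ_D0 = 1588/EI,  θ_E0 = 1588/EI
Flexibility coefficients: a unit moment at one end gives L/(3EI) there and L/(6EI) at the far end, so f₁₁ = f₂₂ = 3.6/EI and f₁₂ = f₂₁ = 1.8/EI.
Compatibility — zero rotation at each built-in end:
  3.6 M_D + 1.8 M_E = 1588
  1.8 M_D + 3.6 M_E = 1588
Solving the pair gives M_D = 294 kN·m and M_E = 294 kN·m (hogging).

M_E = 294 kN·m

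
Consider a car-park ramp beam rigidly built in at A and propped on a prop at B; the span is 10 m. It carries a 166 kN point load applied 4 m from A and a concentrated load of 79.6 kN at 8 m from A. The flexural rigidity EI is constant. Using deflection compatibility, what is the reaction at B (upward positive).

R_B = 90.57 kN

Choose R_B as the redundant. The primary structure is the cantilever fixed at A.
Downward deflection at the released point B due to the loads:
  point load 166 at a = 4: Pa²(3L − a)/(6EI) = 11509/EI
  point load 79.6 at a = 8: Pa²(3L − a)/(6EI) = 18679/EI
  δ_0 = 30189/EI
Flexibility coefficient — unit upward force at B: δ_{BB} = L³/(3EI) = 333.3/EI.
Compatibility at B: δ_0 − R_B·δ_{BB} = 0, so R_B = 30189/333.3 = 90.57 kN.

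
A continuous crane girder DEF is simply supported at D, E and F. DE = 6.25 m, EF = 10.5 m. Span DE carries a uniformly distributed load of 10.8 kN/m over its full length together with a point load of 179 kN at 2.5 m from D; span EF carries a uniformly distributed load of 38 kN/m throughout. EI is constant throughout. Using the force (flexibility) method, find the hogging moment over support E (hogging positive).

M_E = 418.1 kN·m

Take M_E as the redundant. Released structure: two simple spans DE and EF with a hinge at E.
Discontinuity in slope at E on the released structure — sum the simple-span end rotations:
  span DE: UDL 10.8: wL³/(24EI) = 109.9/EI
  span DE: point load 179 at a = 2.5: Pab(L + a)/(6LEI) = 391.6/EI
  span EF: UDL 38: wL³/(24EI) = 1833/EI
  relative rotation θ_0 = (501.4 + 1833)/EI = 2334/EI
A unit hogging moment at E produces rotation L₁/(3EI) + L₂/(3EI) = 5.583/EI.
Compatibility: M_E·(L₁+L₂)/(3EI) = θ_0, giving M_E = 418.1 kN·m (hogging).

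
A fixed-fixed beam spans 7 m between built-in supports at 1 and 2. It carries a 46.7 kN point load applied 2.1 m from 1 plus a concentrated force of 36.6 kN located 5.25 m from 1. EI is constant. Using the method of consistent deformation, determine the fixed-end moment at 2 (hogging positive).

Take the two fixed-end moments M_1, M_2 as redundants; the released structure is the simple span 12.
Simple-span end rotations at 1 and 2 under the given loads:
  at 1: point load 46.7 at a = 2.1: Pab(L + b)/(6LEI) = 136.2/EI
  at 2: point load 46.7 at a = 2.1: Pab(L + a)/(6LEI) = 104.1/EI
  at 1: point load 36.6 at a = 5.25: Pab(L + b)/(6LEI) = 70.05/EI
  at 2: point load 36.6 at a = 5.25: Pab(L + a)/(6LEI) = 98.08/EI
  θ_10 = 206.2/EI,  θ_20 = 202.2/EI
Flexibility coefficients: a unit moment at one end gives L/(3EI) there and L/(6EI) at the far end, so f₁₁ = f₂₂ = 2.333/EI and f₁₂ = f₂₁ = 1.167/EI.
Compatibility — zero rotation at each built-in end:
  2.333 M_1 + 1.167 M_2 = 206.2
  1.167 M_1 + 2.333 M_2 = 202.2
Solving the pair gives M_1 = 60.06 kN·m and M_2 = 56.62 kN·m (hogging).

M_2 = 56.62 kN·m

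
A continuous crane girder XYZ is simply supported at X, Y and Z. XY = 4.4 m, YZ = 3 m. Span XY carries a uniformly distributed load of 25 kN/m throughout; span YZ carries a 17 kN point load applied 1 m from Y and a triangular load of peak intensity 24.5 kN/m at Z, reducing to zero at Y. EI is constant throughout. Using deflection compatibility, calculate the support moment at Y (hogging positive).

M_Y = 45.02 kN·m

Take M_Y as the redundant. Released structure: two simple spans XY and YZ with a hinge at Y.
Discontinuity in slope at Y on the released structure — sum the simple-span end rotations:
  span XY: UDL 25: wL³/(24EI) = 88.73/EI
  span YZ: point load 17 at a = 1: Pab(L + b)/(6LEI) = 9.444/EI
  span YZ: triangular load, peak 24.5: 7w₀L³/(360EI) = 12.86/EI
  relative rotation θ_0 = (88.73 + 22.31)/EI = 111/EI
A unit hogging moment at Y produces rotation L₁/(3EI) + L₂/(3EI) = 2.467/EI.
Compatibility: M_Y·(L₁+L₂)/(3EI) = θ_0, giving M_Y = 45.02 kN·m (hogging).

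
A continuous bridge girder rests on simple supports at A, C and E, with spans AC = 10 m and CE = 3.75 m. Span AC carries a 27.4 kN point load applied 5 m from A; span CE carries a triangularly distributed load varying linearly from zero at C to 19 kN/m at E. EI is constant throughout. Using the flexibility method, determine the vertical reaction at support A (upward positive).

Insert a hinge at C; M_C is the redundant, and each span becomes simply supported.
Rotations at C on the released spans (each span's end-slope, ×1/EI):
  span AC: point load 27.4 at a = 5: Pab(L + a)/(6LEI) = 171.2/EI
  span CE: triangular load, peak 19: 7w₀L³/(360EI) = 19.48/EI
  relative rotation θ_0 = (171.2 + 19.48)/EI = 190.7/EI
A unit hogging moment at C produces rotation L₁/(3EI) + L₂/(3EI) = 4.583/EI.
Slope continuity at C: θ_0 = M_C·4.583/EI, so M_C = 190.7/4.583 = 41.61 kN·m (hogging).
Span AC, ΣM about A with M_C applied at C: R_C^{AC}·10 = 137 + 41.61, so R_C^{AC} = 17.86 kN and R_A = 27.4 − 17.86 = 9.539 kN.

R_A = 9.539 kN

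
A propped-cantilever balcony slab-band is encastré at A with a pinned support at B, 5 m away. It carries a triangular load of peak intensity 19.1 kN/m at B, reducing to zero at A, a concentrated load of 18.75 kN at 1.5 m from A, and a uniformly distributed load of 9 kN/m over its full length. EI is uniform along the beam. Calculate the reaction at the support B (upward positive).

Release the roller at B. Primary structure: cantilever fixed at A.
Primary-structure tip deflection at B by superposition:
  triangular load, peak 19.1 at the free end: 11w₀L⁴/(120EI) = 1094/EI
  point load 18.75 at a = 1.5: Pa²(3L − a)/(6EI) = 94.92/EI
  UDL 9: wL⁴/(8EI) = 703.1/EI
  δ_0 = 1892/EI
Tip deflection under a unit load at B: L³/(3EI) = 41.67/EI.
Compatibility at B: δ_0 − R_B·δ_{BB} = 0, so R_B = 1892/41.67 = 45.42 kN.

R_B = 45.42 kN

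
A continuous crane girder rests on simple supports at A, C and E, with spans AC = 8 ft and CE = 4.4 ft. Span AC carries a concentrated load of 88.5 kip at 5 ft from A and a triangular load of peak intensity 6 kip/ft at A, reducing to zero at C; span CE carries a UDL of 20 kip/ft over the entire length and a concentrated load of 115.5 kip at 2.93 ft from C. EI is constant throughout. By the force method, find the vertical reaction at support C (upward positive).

Take M_C as the redundant. Released structure: two simple spans AC and CE with a hinge at C.
Rotations at C on the released spans (each span's end-slope, ×1/EI):
  span AC: point load 88.5 at a = 5: Pab(L + a)/(6LEI) = 359.5/EI
  span AC: triangular load, peak 6: 7w₀L³/(360EI) = 59.73/EI
  span CE: UDL 20: wL³/(24EI) = 70.99/EI
  span CE: point load 115.5 at a = 2.93: Pab(L + b)/(6LEI) = 110.6/EI
  relative rotation θ_0 = (419.3 + 181.6)/EI = 600.9/EI
A unit hogging moment at C produces rotation L₁/(3EI) + L₂/(3EI) = 4.133/EI.
Slope continuity at C: θ_0 = M_C·4.133/EI, so M_C = 600.9/4.133 = 145.4 kip·ft (hogging).
Span AC, ΣM about A with M_C applied at C: R_C^{AC}·8 = 506.5 + 145.4, so R_C^{AC} = 81.48 kip and R_A = 112.5 − 81.48 = 31.02 kip.
Span CE, ΣM about E: R_C^{CE}·4.4 = 363.4 + 145.4, so R_C^{CE} = 115.6 kip and R_E = 203.5 − 115.6 = 87.87 kip.
R_C = 81.48 + 115.6 = 197.1 kip.

R_C = 197.1 kip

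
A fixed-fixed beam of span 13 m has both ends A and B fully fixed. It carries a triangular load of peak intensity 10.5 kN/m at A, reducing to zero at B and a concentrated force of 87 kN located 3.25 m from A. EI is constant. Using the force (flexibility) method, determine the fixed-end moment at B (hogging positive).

M_B = 112.2 kN·m

Release both end moments; the primary structure is a simply-supported span AB with redundants M_A and M_B.
Simple-span end rotations at A and B under the given loads:
  at A: triangular load, peak 10.5: w₀L³/(45EI) = 512.6/EI
  at B: triangular load, peak 10.5: 7w₀L³/(360EI) = 448.6/EI
  at A: point load 87 at a = 3.25: Pab(L + b)/(6LEI) = 804.1/EI
  at B: point load 87 at a = 3.25: Pab(L + a)/(6LEI) = 574.3/EI
  θ_A0 = 1317/EI,  θ_B0 = 1023/EI
Flexibility coefficients: a unit moment at one end gives L/(3EI) there and L/(6EI) at the far end, so f₁₁ = f₂₂ = 4.333/EI and f₁₂ = f₂₁ = 2.167/EI.
Compatibility — zero rotation at each built-in end:
  4.333 M_A + 2.167 M_B = 1317
  2.167 M_A + 4.333 M_B = 1023
Solving the pair gives M_A = 247.8 kN·m and M_B = 112.2 kN·m (hogging).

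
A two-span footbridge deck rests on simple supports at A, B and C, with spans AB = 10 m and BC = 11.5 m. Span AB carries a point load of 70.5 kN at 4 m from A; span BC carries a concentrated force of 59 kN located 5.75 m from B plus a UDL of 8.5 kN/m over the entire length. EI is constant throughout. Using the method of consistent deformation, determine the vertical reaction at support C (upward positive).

R_C = 61.13 kN

Release continuity at B by inserting a hinge; the redundant is the internal moment M_B. The primary structure is two simply-supported spans AB and BC.
Rotations at B on the released spans (each span's end-slope, ×1/EI):
  span AB: point load 70.5 at a = 4: Pab(L + a)/(6LEI) = 394.8/EI
  span BC: point load 59 at a = 5.75: Pab(L + b)/(6LEI) = 487.7/EI
  span BC: UDL 8.5: wL³/(24EI) = 538.6/EI
  relative rotation θ_0 = (394.8 + 1026)/EI = 1421/EI
A unit hogging moment at B produces rotation L₁/(3EI) + L₂/(3EI) = 7.167/EI.
Compatibility: M_B·(L₁+L₂)/(3EI) = θ_0, giving M_B = 198.3 kN·m (hogging).
Span BC, ΣM about C: R_B^{BC}·11.5 = 901.3 + 198.3, so R_B^{BC} = 95.62 kN and R_C = 156.8 − 95.62 = 61.13 kN.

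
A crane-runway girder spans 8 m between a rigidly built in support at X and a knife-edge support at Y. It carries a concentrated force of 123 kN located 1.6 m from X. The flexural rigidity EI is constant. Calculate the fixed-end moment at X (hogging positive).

Take the reaction at Y as the redundant and release it; the primary structure is a cantilever fixed at X.
Primary-structure tip deflection at Y by superposition:
  point load 123 at a = 1.6: Pa²(3L − a)/(6EI) = 1176/EI
Flexibility coefficient — unit upward force at Y: δ_{YY} = L³/(3EI) = 170.7/EI.
The prop prevents deflection at Y: R_Y = δ_0/δ_{YY} = 1176/170.7 = 6.888 kN.
Moment equilibrium about X: M_X = Σ(load moments about X) − R_Y·L = 196.8 − 6.888×8 = 141.7 kN·m.

M_X = 141.7 kN·m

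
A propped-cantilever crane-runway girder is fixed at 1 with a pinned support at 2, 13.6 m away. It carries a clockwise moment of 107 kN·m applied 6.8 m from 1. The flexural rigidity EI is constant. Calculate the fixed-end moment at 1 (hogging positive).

M_1 = -13.38 kN·m

Take the reaction at 2 as the redundant and release it; the primary structure is a cantilever fixed at 1.
Downward deflection at the released point 2 due to the loads:
  clockwise couple 107 at a = 6.8: M₀a(2L − a)/(2EI) = 7422/EI
Flexibility coefficient — unit upward force at 2: δ_{22} = L³/(3EI) = 838.5/EI.
Compatibility at 2: δ_0 − R_2·δ_{22} = 0, so R_2 = 7422/838.5 = 8.851 kN.
Moment equilibrium about 1: M_1 = Σ(load moments about 1) − R_2·L = 107 − 8.851×13.6 = -13.38 kN·m.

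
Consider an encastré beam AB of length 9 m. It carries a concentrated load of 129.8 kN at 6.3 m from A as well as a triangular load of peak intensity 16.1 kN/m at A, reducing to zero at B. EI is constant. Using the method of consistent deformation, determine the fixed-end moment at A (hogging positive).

Take the two fixed-end moments M_A, M_B as redundants; the released structure is the simple span AB.
Simple-span end rotations at A and B under the given loads:
  at A: point load 129.8 at a = 6.3: Pab(L + b)/(6LEI) = 478.4/EI
  at B: point load 129.8 at a = 6.3: Pab(L + a)/(6LEI) = 625.6/EI
  at A: triangular load, peak 16.1: w₀L³/(45EI) = 260.8/EI
  at B: triangular load, peak 16.1: 7w₀L³/(360EI) = 228.2/EI
  θ_A0 = 739.2/EI,  θ_B0 = 853.8/EI
Flexibility coefficients: a unit moment at one end gives L/(3EI) there and L/(6EI) at the far end, so f₁₁ = f₂₂ = 3/EI and f₁₂ = f₂₁ = 1.5/EI.
Compatibility — zero rotation at each built-in end:
  3 M_A + 1.5 M_B = 739.2
  1.5 M_A + 3 M_B = 853.8
Solving the pair gives M_A = 138.8 kN·m and M_B = 215.2 kN·m (hogging).

M_A = 138.8 kN·m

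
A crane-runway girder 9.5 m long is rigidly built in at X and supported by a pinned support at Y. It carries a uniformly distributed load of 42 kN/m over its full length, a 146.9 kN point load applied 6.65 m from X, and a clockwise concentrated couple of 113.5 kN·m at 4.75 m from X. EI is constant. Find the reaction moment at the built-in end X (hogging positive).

Choose R_Y as the redundant. The primary structure is the cantilever fixed at X.
Deflection at Y on the released cantilever, summing each load's contribution:
  UDL 42: wL⁴/(8EI) = 42762/EI
  point load 146.9 at a = 6.65: Pa²(3L − a)/(6EI) = 23657/EI
  clockwise couple 113.5 at a = 4.75: M₀a(2L − a)/(2EI) = 3841/EI
  δ_0 = 70260/EI
Tip deflection under a unit load at Y: L³/(3EI) = 285.8/EI.
The prop prevents deflection at Y: R_Y = δ_0/δ_{YY} = 70260/285.8 = 245.8 kN.
Moment equilibrium about X: M_X = Σ(load moments about X) − R_Y·L = 2986 − 245.8×9.5 = 650.1 kN·m.

M_X = 650.1 kN·m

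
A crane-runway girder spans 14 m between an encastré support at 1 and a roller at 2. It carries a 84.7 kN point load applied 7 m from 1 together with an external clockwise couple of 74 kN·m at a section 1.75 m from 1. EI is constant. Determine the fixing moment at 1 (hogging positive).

M_1 = 270.3 kN·m

Choose R_2 as the redundant. The primary structure is the cantilever fixed at 1.
Free-end deflection of the primary structure under the applied loading (downward +):
  point load 84.7 at a = 7: Pa²(3L − a)/(6EI) = 24210/EI
  clockwise couple 74 at a = 1.75: M₀a(2L − a)/(2EI) = 1700/EI
  δ_0 = 25910/EI
Flexibility coefficient — unit upward force at 2: δ_{22} = L³/(3EI) = 914.7/EI.
Compatibility at 2: δ_0 − R_2·δ_{22} = 0, so R_2 = 25910/914.7 = 28.33 kN.
Moment equilibrium about 1: M_1 = Σ(load moments about 1) − R_2·L = 666.9 − 28.33×14 = 270.3 kN·m.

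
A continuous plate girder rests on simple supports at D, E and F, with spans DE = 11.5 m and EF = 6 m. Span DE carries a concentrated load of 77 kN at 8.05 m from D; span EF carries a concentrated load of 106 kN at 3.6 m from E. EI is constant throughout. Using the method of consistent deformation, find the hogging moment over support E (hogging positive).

M_E = 140.5 kN·m

Release continuity at E by inserting a hinge; the redundant is the internal moment M_E. The primary structure is two simply-supported spans DE and EF.
End slopes at the hinge E, treating each span as simply supported:
  span DE: point load 77 at a = 8.05: Pab(L + a)/(6LEI) = 605.9/EI
  span EF: point load 106 at a = 3.6: Pab(L + b)/(6LEI) = 213.7/EI
  relative rotation θ_0 = (605.9 + 213.7)/EI = 819.6/EI
A unit hogging moment at E produces rotation L₁/(3EI) + L₂/(3EI) = 5.833/EI.
Compatibility: M_E·(L₁+L₂)/(3EI) = θ_0, giving M_E = 140.5 kN·m (hogging).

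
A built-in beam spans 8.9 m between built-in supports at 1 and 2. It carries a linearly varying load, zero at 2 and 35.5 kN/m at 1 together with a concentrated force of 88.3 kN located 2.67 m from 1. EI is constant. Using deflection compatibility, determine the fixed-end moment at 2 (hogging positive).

M_2 = 143.2 kN·m

Take the two fixed-end moments M_1, M_2 as redundants; the released structure is the simple span 12.
On the primary (simply-supported) span, the end slopes from the loading are:
  at 1: triangular load, peak 35.5: w₀L³/(45EI) = 556.1/EI
  at 2: triangular load, peak 35.5: 7w₀L³/(360EI) = 486.6/EI
  at 1: point load 88.3 at a = 2.67: Pab(L + b)/(6LEI) = 416.2/EI
  at 2: point load 88.3 at a = 2.67: Pab(L + a)/(6LEI) = 318.2/EI
  θ_10 = 972.3/EI,  θ_20 = 804.9/EI
Flexibility coefficients: a unit moment at one end gives L/(3EI) there and L/(6EI) at the far end, so f₁₁ = f₂₂ = 2.967/EI and f₁₂ = f₂₁ = 1.483/EI.
Compatibility — zero rotation at each built-in end:
  2.967 M_1 + 1.483 M_2 = 972.3
  1.483 M_1 + 2.967 M_2 = 804.9
Solving the pair gives M_1 = 256.1 kN·m and M_2 = 143.2 kN·m (hogging).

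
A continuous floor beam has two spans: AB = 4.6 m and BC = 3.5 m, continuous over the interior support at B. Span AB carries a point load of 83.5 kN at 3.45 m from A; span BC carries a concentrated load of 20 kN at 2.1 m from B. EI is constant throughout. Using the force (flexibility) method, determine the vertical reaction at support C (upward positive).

Take M_B as the redundant. Released structure: two simple spans AB and BC with a hinge at B.
Rotations at B on the released spans (each span's end-slope, ×1/EI):
  span AB: point load 83.5 at a = 3.45: Pab(L + a)/(6LEI) = 96.63/EI
  span BC: point load 20 at a = 2.1: Pab(L + b)/(6LEI) = 13.72/EI
  relative rotation θ_0 = (96.63 + 13.72)/EI = 110.3/EI
A unit hogging moment at B produces rotation L₁/(3EI) + L₂/(3EI) = 2.7/EI.
Slope continuity at B: θ_0 = M_B·2.7/EI, so M_B = 110.3/2.7 = 40.87 kN·m (hogging).
Span BC, ΣM about C: R_B^{BC}·3.5 = 28 + 40.87, so R_B^{BC} = 19.68 kN and R_C = 20 − 19.68 = 0.3233 kN.

R_C = 0.3233 kN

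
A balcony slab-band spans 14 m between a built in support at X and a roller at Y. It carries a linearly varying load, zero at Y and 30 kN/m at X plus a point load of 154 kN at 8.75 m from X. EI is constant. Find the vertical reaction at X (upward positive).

Choose R_Y as the redundant. The primary structure is the cantilever fixed at X.
Downward deflection at the released point Y due to the loads:
  triangular load, peak 30 at the fixed end: w₀L⁴/(30EI) = 38416/EI
  point load 154 at a = 8.75: Pa²(3L − a)/(6EI) = 65340/EI
  δ_0 = 103756/EI
Tip deflection under a unit load at Y: L³/(3EI) = 914.7/EI.
The prop prevents deflection at Y: R_Y = δ_0/δ_{YY} = 103756/914.7 = 113.4 kN.
Vertical equilibrium: R_X = ΣP − R_Y = 364 − 113.4 = 250.6 kN.

R_X = 250.6 kN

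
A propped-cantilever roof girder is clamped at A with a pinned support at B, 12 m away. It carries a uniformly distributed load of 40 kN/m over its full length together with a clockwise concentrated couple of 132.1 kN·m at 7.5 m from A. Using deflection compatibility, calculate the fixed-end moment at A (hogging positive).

M_A = 681.8 kN·m

Remove the prop at B; the released (primary) structure is a cantilever built in at A.
Free-end deflection of the primary structure under the applied loading (downward +):
  UDL 40: wL⁴/(8EI) = 103680/EI
  clockwise couple 132.1 at a = 7.5: M₀a(2L − a)/(2EI) = 8174/EI
  δ_0 = 111854/EI
Flexibility coefficient — unit upward force at B: δ_{BB} = L³/(3EI) = 576/EI.
The prop prevents deflection at B: R_B = δ_0/δ_{BB} = 111854/576 = 194.2 kN.
Moment equilibrium about A: M_A = Σ(load moments about A) − R_B·L = 3012 − 194.2×12 = 681.8 kN·m.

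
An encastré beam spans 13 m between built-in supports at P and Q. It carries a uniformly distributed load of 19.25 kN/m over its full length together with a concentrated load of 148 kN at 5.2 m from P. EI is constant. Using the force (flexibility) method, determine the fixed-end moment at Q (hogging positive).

Release both end moments; the primary structure is a simply-supported span PQ with redundants M_P and M_Q.
End rotations of the released simple span under the applied load (×1/EI):
  at P: UDL 19.25: wL³/(24EI) = 1762/EI
  at Q: UDL 19.25: wL³/(24EI) = 1762/EI
  at P: point load 148 at a = 5.2: Pab(L + b)/(6LEI) = 1601/EI
  at Q: point load 148 at a = 5.2: Pab(L + a)/(6LEI) = 1401/EI
  θ_P0 = 3363/EI,  θ_Q0 = 3163/EI
Flexibility coefficients: a unit moment at one end gives L/(3EI) there and L/(6EI) at the far end, so f₁₁ = f₂₂ = 4.333/EI and f₁₂ = f₂₁ = 2.167/EI.
Compatibility — zero rotation at each built-in end:
  4.333 M_P + 2.167 M_Q = 3363
  2.167 M_P + 4.333 M_Q = 3163
Solving the pair gives M_P = 548.2 kN·m and M_Q = 455.8 kN·m (hogging).

M_Q = 455.8 kN·m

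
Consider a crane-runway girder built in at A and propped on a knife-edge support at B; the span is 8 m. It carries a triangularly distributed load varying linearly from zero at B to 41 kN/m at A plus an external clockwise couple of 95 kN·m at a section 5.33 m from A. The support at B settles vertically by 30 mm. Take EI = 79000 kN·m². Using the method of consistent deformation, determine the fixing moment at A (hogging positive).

Release the roller at B. Primary structure: cantilever fixed at A.
Deflection at B on the released cantilever, summing each load's contribution:
  triangular load, peak 41 at the fixed end: w₀L⁴/(30EI) = 5598/EI
  clockwise couple 95 at a = 5.33: M₀a(2L − a)/(2EI) = 2701/EI
  δ_0 = 8299/EI
Tip deflection under a unit load at B: L³/(3EI) = 170.7/EI.
With EI = 79000 kN·m²: δ_0 = 0.10505 m and δ_{BB} = 0.00216 m/kN.
Compatibility — the beam at B must follow the support down by 0.03 m: δ_0 − R_B·δ_{BB} = 0.03, so R_B = (0.10505 − 0.03)/0.00216 = 34.74 kN.
Moment equilibrium about A: M_A = Σ(load moments about A) − R_B·L = 532.3 − 34.74×8 = 254.4 kN·m.

M_A = 254.4 kN·m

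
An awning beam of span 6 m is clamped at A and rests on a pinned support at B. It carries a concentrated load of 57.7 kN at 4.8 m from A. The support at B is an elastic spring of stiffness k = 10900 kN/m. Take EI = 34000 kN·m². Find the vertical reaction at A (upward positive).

Remove the prop at B; the released (primary) structure is a cantilever built in at A.
Deflection at B on the released cantilever, summing each load's contribution:
  point load 57.7 at a = 4.8: Pa²(3L − a)/(6EI) = 2925/EI
Tip deflection under a unit load at B: L³/(3EI) = 72/EI.
With EI = 34000 kN·m²: δ_0 = 0.086021 m and δ_{BB} = 0.002118 m/kN.
Compatibility — the spring shortens by R_B/k under the reaction it provides: δ_0 − R_B·δ_{BB} = R_B/k. With 1/k = 0.000092 m/kN, R_B = δ_0 / (δ_{BB} + 1/k) = 0.086021 / (0.002118 + 0.000092) = 38.93 kN.
Vertical equilibrium: R_A = ΣP − R_B = 57.7 − 38.93 = 18.77 kN.

R_A = 18.77 kN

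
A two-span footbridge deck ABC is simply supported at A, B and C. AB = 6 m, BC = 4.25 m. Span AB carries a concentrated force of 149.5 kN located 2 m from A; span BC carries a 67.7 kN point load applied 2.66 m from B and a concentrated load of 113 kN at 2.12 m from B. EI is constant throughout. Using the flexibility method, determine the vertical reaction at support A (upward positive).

Release continuity at B by inserting a hinge; the redundant is the internal moment M_B. The primary structure is two simply-supported spans AB and BC.
Rotations at B on the released spans (each span's end-slope, ×1/EI):
  span AB: point load 149.5 at a = 2: Pab(L + a)/(6LEI) = 265.8/EI
  span BC: point load 67.7 at a = 2.66: Pab(L + b)/(6LEI) = 65.58/EI
  span BC: point load 113 at a = 2.12: Pab(L + b)/(6LEI) = 127.7/EI
  relative rotation θ_0 = (265.8 + 193.2)/EI = 459/EI
A unit hogging moment at B produces rotation L₁/(3EI) + L₂/(3EI) = 3.417/EI.
Compatibility: M_B·(L₁+L₂)/(3EI) = θ_0, giving M_B = 134.3 kN·m (hogging).
Span AB, ΣM about A with M_B applied at B: R_B^{AB}·6 = 299 + 134.3, so R_B^{AB} = 72.22 kN and R_A = 149.5 − 72.22 = 77.28 kN.

R_A = 77.28 kN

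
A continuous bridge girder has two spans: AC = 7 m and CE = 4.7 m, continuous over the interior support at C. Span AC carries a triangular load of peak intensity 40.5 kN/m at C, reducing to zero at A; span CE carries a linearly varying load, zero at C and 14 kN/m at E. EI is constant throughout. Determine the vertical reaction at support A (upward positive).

R_A = 34.91 kN

Take M_C as the redundant. Released structure: two simple spans AC and CE with a hinge at C.
End slopes at the hinge C, treating each span as simply supported:
  span AC: triangular load, peak 40.5: w₀L³/(45EI) = 308.7/EI
  span CE: triangular load, peak 14: 7w₀L³/(360EI) = 28.26/EI
  relative rotation θ_0 = (308.7 + 28.26)/EI = 337/EI
A unit hogging moment at C produces rotation L₁/(3EI) + L₂/(3EI) = 3.9/EI.
Slope continuity at C: θ_0 = M_C·3.9/EI, so M_C = 337/3.9 = 86.4 kN·m (hogging).
Span AC, ΣM about A with M_C applied at C: R_C^{AC}·7 = 661.5 + 86.4, so R_C^{AC} = 106.8 kN and R_A = 141.8 − 106.8 = 34.91 kN.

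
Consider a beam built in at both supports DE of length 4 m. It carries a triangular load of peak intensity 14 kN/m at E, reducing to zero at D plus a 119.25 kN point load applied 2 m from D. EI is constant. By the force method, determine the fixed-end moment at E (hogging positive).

M_E = 70.83 kN·m

Release both end moments; the primary structure is a simply-supported span DE with redundants M_D and M_E.
End rotations of the released simple span under the applied load (×1/EI):
  at D: triangular load, peak 14: 7w₀L³/(360EI) = 17.42/EI
  at E: triangular load, peak 14: w₀L³/(45EI) = 19.91/EI
  at D: point load 119.25 at a = 2: Pab(L + b)/(6LEI) = 119.2/EI
  at E: point load 119.25 at a = 2: Pab(L + a)/(6LEI) = 119.2/EI
  θ_D0 = 136.7/EI,  θ_E0 = 139.2/EI
Flexibility coefficients: a unit moment at one end gives L/(3EI) there and L/(6EI) at the far end, so f₁₁ = f₂₂ = 1.333/EI and f₁₂ = f₂₁ = 0.6667/EI.
Compatibility — zero rotation at each built-in end:
  1.333 M_D + 0.6667 M_E = 136.7
  0.6667 M_D + 1.333 M_E = 139.2
Solving the pair gives M_D = 67.09 kN·m and M_E = 70.83 kN·m (hogging).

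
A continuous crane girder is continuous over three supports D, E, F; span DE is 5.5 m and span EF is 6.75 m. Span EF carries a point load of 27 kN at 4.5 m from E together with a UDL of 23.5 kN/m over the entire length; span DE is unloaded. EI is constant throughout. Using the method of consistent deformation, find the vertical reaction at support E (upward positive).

R_E = 117.6 kN

Take M_E as the redundant. Released structure: two simple spans DE and EF with a hinge at E.
Discontinuity in slope at E on the released structure — sum the simple-span end rotations:
  span EF: point load 27 at a = 4.5: Pab(L + b)/(6LEI) = 60.75/EI
  span EF: UDL 23.5: wL³/(24EI) = 301.1/EI
  relative rotation θ_0 = (0 + 361.9)/EI = 361.9/EI
A unit hogging moment at E produces rotation L₁/(3EI) + L₂/(3EI) = 4.083/EI.
Slope continuity at E: θ_0 = M_E·4.083/EI, so M_E = 361.9/4.083 = 88.63 kN·m (hogging).
Span DE, ΣM about D with M_E applied at E: R_E^{DE}·5.5 = 0 + 88.63, so R_E^{DE} = 16.11 kN and R_D = 0 − 16.11 = -16.11 kN.
Span EF, ΣM about F: R_E^{EF}·6.75 = 596.1 + 88.63, so R_E^{EF} = 101.4 kN and R_F = 185.6 − 101.4 = 84.18 kN.
R_E = 16.11 + 101.4 = 117.6 kN.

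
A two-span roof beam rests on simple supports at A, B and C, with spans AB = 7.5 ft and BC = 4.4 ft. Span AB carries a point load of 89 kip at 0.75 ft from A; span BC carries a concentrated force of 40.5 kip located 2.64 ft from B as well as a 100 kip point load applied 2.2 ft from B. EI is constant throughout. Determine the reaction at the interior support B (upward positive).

Release continuity at B by inserting a hinge; the redundant is the internal moment M_B. The primary structure is two simply-supported spans AB and BC.
Rotations at B on the released spans (each span's end-slope, ×1/EI):
  span AB: point load 89 at a = 0.75: Pab(L + a)/(6LEI) = 82.6/EI
  span BC: point load 40.5 at a = 2.64: Pab(L + b)/(6LEI) = 43.91/EI
  span BC: point load 100 at a = 2.2: Pab(L + b)/(6LEI) = 121/EI
  relative rotation θ_0 = (82.6 + 164.9)/EI = 247.5/EI
A unit hogging moment at B produces rotation L₁/(3EI) + L₂/(3EI) = 3.967/EI.
Slope continuity at B: θ_0 = M_B·3.967/EI, so M_B = 247.5/3.967 = 62.4 kip·ft (hogging).
Span AB, ΣM about A with M_B applied at B: R_B^{AB}·7.5 = 66.75 + 62.4, so R_B^{AB} = 17.22 kip and R_A = 89 − 17.22 = 71.78 kip.
Span BC, ΣM about C: R_B^{BC}·4.4 = 291.3 + 62.4, so R_B^{BC} = 80.38 kip and R_C = 140.5 − 80.38 = 60.12 kip.
R_B = 17.22 + 80.38 = 97.6 kip.

R_B = 97.6 kip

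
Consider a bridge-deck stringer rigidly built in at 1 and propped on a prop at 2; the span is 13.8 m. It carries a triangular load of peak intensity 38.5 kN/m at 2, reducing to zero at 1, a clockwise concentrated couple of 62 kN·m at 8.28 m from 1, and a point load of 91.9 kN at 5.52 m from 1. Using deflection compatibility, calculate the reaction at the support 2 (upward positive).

Remove the prop at 2; the released (primary) structure is a cantilever built in at 1.
Free-end deflection of the primary structure under the applied loading (downward +):
  triangular load, peak 38.5 at the free end: 11w₀L⁴/(120EI) = 127994/EI
  clockwise couple 62 at a = 8.28: M₀a(2L − a)/(2EI) = 4959/EI
  point load 91.9 at a = 5.52: Pa²(3L − a)/(6EI) = 16745/EI
  δ_0 = 149698/EI
Tip deflection under a unit load at 2: L³/(3EI) = 876/EI.
The prop prevents deflection at 2: R_2 = δ_0/δ_{22} = 149698/876 = 170.9 kN.

R_2 = 170.9 kN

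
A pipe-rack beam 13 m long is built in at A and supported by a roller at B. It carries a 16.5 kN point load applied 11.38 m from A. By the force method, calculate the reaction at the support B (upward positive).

R_B = 13.43 kN

Release the roller at B. Primary structure: cantilever fixed at A.
Primary-structure tip deflection at B by superposition:
  point load 16.5 at a = 11.38: Pa²(3L − a)/(6EI) = 9837/EI
Tip deflection under a unit load at B: L³/(3EI) = 732.3/EI.
The prop prevents deflection at B: R_B = δ_0/δ_{BB} = 9837/732.3 = 13.43 kN.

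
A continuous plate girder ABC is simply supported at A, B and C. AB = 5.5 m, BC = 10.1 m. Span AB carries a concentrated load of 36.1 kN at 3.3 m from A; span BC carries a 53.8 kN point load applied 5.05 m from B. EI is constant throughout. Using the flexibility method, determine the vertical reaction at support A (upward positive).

R_A = 0.002999 kN

Release continuity at B by inserting a hinge; the redundant is the internal moment M_B. The primary structure is two simply-supported spans AB and BC.
Rotations at B on the released spans (each span's end-slope, ×1/EI):
  span AB: point load 36.1 at a = 3.3: Pab(L + a)/(6LEI) = 69.89/EI
  span BC: point load 53.8 at a = 5.05: Pab(L + b)/(6LEI) = 343/EI
  relative rotation θ_0 = (69.89 + 343)/EI = 412.9/EI
A unit hogging moment at B produces rotation L₁/(3EI) + L₂/(3EI) = 5.2/EI.
Compatibility: M_B·(L₁+L₂)/(3EI) = θ_0, giving M_B = 79.4 kN·m (hogging).
Span AB, ΣM about A with M_B applied at B: R_B^{AB}·5.5 = 119.1 + 79.4, so R_B^{AB} = 36.1 kN and R_A = 36.1 − 36.1 = 0.002999 kN.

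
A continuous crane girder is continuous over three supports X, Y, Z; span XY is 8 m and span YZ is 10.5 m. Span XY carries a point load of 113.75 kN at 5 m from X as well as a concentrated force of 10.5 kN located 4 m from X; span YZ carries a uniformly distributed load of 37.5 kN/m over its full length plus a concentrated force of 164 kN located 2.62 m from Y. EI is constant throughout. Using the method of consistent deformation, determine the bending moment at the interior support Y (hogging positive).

Insert a hinge at Y; M_Y is the redundant, and each span becomes simply supported.
Discontinuity in slope at Y on the released structure — sum the simple-span end rotations:
  span XY: point load 113.75 at a = 5: Pab(L + a)/(6LEI) = 462.1/EI
  span XY: point load 10.5 at a = 4: Pab(L + a)/(6LEI) = 42/EI
  span YZ: UDL 37.5: wL³/(24EI) = 1809/EI
  span YZ: point load 164 at a = 2.62: Pab(L + b)/(6LEI) = 987.8/EI
  relative rotation θ_0 = (504.1 + 2797)/EI = 3301/EI
A unit hogging moment at Y produces rotation L₁/(3EI) + L₂/(3EI) = 6.167/EI.
Compatibility: M_Y·(L₁+L₂)/(3EI) = θ_0, giving M_Y = 535.3 kN·m (hogging).

M_Y = 535.3 kN·m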